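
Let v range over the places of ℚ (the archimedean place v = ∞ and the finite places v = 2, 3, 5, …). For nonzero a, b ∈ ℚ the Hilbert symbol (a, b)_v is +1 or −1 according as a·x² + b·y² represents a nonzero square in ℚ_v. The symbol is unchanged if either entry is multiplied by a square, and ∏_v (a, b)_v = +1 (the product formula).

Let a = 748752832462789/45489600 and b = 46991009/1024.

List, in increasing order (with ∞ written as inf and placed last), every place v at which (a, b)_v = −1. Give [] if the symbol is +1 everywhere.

[3, 13, 17, 19]

Mod squares: a ≡ 289731, b ≡ 130169. Check v ∈ {∞, 2, 3, 5, 7, 11, 13, 17, 19, 23, 31}.
v=13: a=13^-1·(≡8), b=13^1·(≡3) mod 13; (8|13)=-1, (3|13)=+1; (−1)^{-1·1·6}·(-1)^1·(+1)^-1 = -1.
v=∞: 289731 > 0 and 130169 > 0  ⇒  (a,b)_∞ = +1.
v=7: a=7^4·(≡2), b=7^0·(≡1) mod 7; (2|7)=+1, (1|7)=+1; (−1)^{4·0·3}·(+1)^0·(+1)^4 = +1.
v=19: a=19^3·(≡17), b=19^3·(≡4) mod 19; (17|19)=+1, (4|19)=+1; (−1)^{3·3·9}·(+1)^3·(+1)^3 = -1.
v=17: a=17^1·(≡4), b=17^1·(≡7) mod 17; (4|17)=+1, (7|17)=-1; (−1)^{1·1·8}·(+1)^1·(-1)^1 = -1.
v=2: v_2(a)=-6, v_2(b)=-10; units ≡ 3, 1 (mod 8); ε·ε+αω+βω = 1·0+-6·0+-10·1 ≡ 0  ⇒  (a,b)_2 = +1.
v=3: a=3^-7·(≡1), b=3^0·(≡2) mod 3; (1|3)=+1, (2|3)=-1; (−1)^{-7·0·1}·(+1)^0·(-1)^-7 = -1.
v=31: a=31^2·(≡9), b=31^1·(≡1) mod 31; (9|31)=+1, (1|31)=+1; (−1)^{2·1·15}·(+1)^1·(+1)^2 = +1.
v=23: a=23^1·(≡6), b=23^0·(≡16) mod 23; (6|23)=+1, (16|23)=+1; (−1)^{1·0·11}·(+1)^0·(+1)^1 = +1.
v=5: a=5^-2·(≡1), b=5^0·(≡1) mod 5; (1|5)=+1, (1|5)=+1; (−1)^{-2·0·2}·(+1)^0·(+1)^-2 = +1.
v=11: a=11^2·(≡7), b=11^0·(≡10) mod 11; (7|11)=-1, (10|11)=-1; (−1)^{2·0·5}·(-1)^0·(-1)^2 = +1.
Ram(289731, 130169) = {3, 13, 17, 19}; no ℚ_3-point on the conic.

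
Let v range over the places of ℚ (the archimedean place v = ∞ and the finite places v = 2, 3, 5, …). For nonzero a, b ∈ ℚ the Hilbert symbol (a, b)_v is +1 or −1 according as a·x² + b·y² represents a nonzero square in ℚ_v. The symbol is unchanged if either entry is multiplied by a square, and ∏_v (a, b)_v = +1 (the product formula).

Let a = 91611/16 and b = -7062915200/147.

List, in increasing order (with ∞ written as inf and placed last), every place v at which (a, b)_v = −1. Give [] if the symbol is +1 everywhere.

(a, b) ≡ (1131, -109446) mod (ℚ^×)²; places V = {2, 3, 5, 7, 11, 13, 17, 29, 37, ∞}.
(a,b)_5: α=0, u≡1; β=2, v≡1 (mod 5); (1|5)=+1, (1|5)=+1; sign (−1)^0·+1^2·+1^0 = +1.
(a,b)_3: α=5, u≡2; β=-1, v≡1 (mod 3); (2|3)=-1, (1|3)=+1; sign (−1)^1·-1^-1·+1^5 = +1.
(a,b)_2: α=-4, β=7; u≡3, v≡5 (mod 8); ε(u)ε(v)=1·0, αω(v)=-4·1, βω(u)=7·1; sum ≡ 1  ⇒  -1.
(a,b)_7: α=0, u≡1; β=-2, v≡3 (mod 7); (1|7)=+1, (3|7)=-1; sign (−1)^0·+1^-2·-1^0 = +1.
(a,b)_13: α=1, u≡9; β=0, v≡9 (mod 13); (9|13)=+1, (9|13)=+1; sign (−1)^0·+1^0·+1^1 = +1.
(a,b)_29: α=1, u≡18; β=1, v≡22 (mod 29); (18|29)=-1, (22|29)=+1; sign (−1)^0·-1^1·+1^1 = -1.
(a,b)_17: α=0, u≡2; β=1, v≡14 (mod 17); (2|17)=+1, (14|17)=-1; sign (−1)^0·+1^1·-1^0 = +1.
(a,b)_∞: sgn(1131)=+, sgn(-109446)=−, so +1.
(a,b)_37: α=0, u≡30; β=1, v≡14 (mod 37); (30|37)=+1, (14|37)=-1; sign (−1)^0·+1^1·-1^0 = +1.
(a,b)_11: α=0, u≡5; β=2, v≡9 (mod 11); (5|11)=+1, (9|11)=+1; sign (−1)^0·+1^2·+1^0 = +1.
(1131, -109446 / ℚ) ramifies at {2, 29}: a division algebra.

[2, 29]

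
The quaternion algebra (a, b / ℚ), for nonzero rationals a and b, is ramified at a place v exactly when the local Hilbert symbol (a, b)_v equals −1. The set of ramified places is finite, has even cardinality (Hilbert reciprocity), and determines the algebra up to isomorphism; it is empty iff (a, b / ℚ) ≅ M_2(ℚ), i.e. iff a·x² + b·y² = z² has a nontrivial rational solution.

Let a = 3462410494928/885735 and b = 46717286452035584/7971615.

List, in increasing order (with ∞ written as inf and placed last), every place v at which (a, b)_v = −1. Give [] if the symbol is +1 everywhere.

(a, b) ≡ (6555, 1560090) mod (ℚ^×)²; places V = {2, 3, 5, 7, 11, 17, 19, 23, ∞}.
(a,b)_5: α=-1, u≡4; β=-1, v≡3 (mod 5); (4|5)=+1, (3|5)=-1; sign (−1)^0·+1^-1·-1^-1 = -1.
(a,b)_∞: sgn(6555)=+, sgn(1560090)=+, so +1.
(a,b)_3: α=-11, u≡1; β=-13, v≡1 (mod 3); (1|3)=+1, (1|3)=+1; sign (−1)^1·+1^-13·+1^-11 = -1.
(a,b)_11: α=2, u≡10; β=2, v≡4 (mod 11); (10|11)=-1, (4|11)=+1; sign (−1)^0·-1^2·+1^2 = +1.
(a,b)_2: α=4, β=19; u≡3, v≡5 (mod 8); ε(u)ε(v)=1·0, αω(v)=4·1, βω(u)=19·1; sum ≡ 1  ⇒  -1.
(a,b)_17: α=4, u≡14; β=3, v≡13 (mod 17); (14|17)=-1, (13|17)=+1; sign (−1)^0·-1^3·+1^4 = -1.
(a,b)_7: α=2, u≡5; β=3, v≡2 (mod 7); (5|7)=-1, (2|7)=+1; sign (−1)^0·-1^3·+1^2 = -1.
(a,b)_19: α=1, u≡3; β=1, v≡5 (mod 19); (3|19)=-1, (5|19)=+1; sign (−1)^1·-1^1·+1^1 = +1.
(a,b)_23: α=1, u≡6; β=1, v≡8 (mod 23); (6|23)=+1, (8|23)=+1; sign (−1)^1·+1^1·+1^1 = -1.
|Ram(6555, 1560090)| = 6, even; anisotropic at {2, 3, 5, 7, 17, 23}.

[2, 3, 5, 7, 17, 23]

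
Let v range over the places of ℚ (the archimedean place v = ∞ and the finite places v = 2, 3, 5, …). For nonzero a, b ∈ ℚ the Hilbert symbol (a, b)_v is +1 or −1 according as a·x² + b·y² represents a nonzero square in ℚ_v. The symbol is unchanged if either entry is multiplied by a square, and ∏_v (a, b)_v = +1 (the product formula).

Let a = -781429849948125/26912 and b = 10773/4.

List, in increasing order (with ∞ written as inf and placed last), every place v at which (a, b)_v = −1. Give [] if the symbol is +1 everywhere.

[2, 19]

Mod squares: a ≡ -266, b ≡ 133. Check v ∈ {∞, 2, 3, 5, 7, 19, 29}.
v=29: a=29^-2·(≡20), b=29^0·(≡18) mod 29; (20|29)=+1, (18|29)=-1; (−1)^{-2·0·14}·(+1)^0·(-1)^-2 = +1.
v=∞: -266 < 0 and 133 > 0  ⇒  (a,b)_∞ = +1.
v=3: a=3^12·(≡1), b=3^4·(≡1) mod 3; (1|3)=+1, (1|3)=+1; (−1)^{12·4·1}·(+1)^4·(+1)^12 = +1.
v=5: a=5^4·(≡4), b=5^0·(≡2) mod 5; (4|5)=+1, (2|5)=-1; (−1)^{4·0·2}·(+1)^0·(-1)^4 = +1.
v=7: a=7^3·(≡4), b=7^1·(≡5) mod 7; (4|7)=+1, (5|7)=-1; (−1)^{3·1·3}·(+1)^1·(-1)^3 = +1.
v=2: v_2(a)=-5, v_2(b)=-2; units ≡ 3, 5 (mod 8); ε·ε+αω+βω = 1·0+-5·1+-2·1 ≡ 1  ⇒  (a,b)_2 = -1.
v=19: a=19^3·(≡17), b=19^1·(≡4) mod 19; (17|19)=+1, (4|19)=+1; (−1)^{3·1·9}·(+1)^1·(+1)^3 = -1.
(-266, 133 / ℚ) ramifies at {2, 19}: a division algebra.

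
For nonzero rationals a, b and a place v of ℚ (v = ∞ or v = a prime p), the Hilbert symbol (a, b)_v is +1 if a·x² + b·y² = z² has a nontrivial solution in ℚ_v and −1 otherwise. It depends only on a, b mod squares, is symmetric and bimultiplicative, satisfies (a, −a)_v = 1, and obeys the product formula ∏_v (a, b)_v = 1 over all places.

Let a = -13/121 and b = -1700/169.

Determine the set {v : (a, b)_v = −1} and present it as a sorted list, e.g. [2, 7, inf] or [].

Mod squares: a ≡ -13, b ≡ -17. Check v ∈ {∞, 2, 5, 11, 13, 17}.
v=5: a=5^0·(≡2), b=5^2·(≡3) mod 5; (2|5)=-1, (3|5)=-1; (−1)^{0·2·2}·(-1)^2·(-1)^0 = +1.
v=17: a=17^0·(≡2), b=17^1·(≡15) mod 17; (2|17)=+1, (15|17)=+1; (−1)^{0·1·8}·(+1)^1·(+1)^0 = +1.
v=2: v_2(a)=0, v_2(b)=2; units ≡ 3, 7 (mod 8); ε·ε+αω+βω = 1·1+0·0+2·1 ≡ 1  ⇒  (a,b)_2 = -1.
v=11: a=11^-2·(≡9), b=11^0·(≡4) mod 11; (9|11)=+1, (4|11)=+1; (−1)^{-2·0·5}·(+1)^0·(+1)^-2 = +1.
v=13: a=13^1·(≡3), b=13^-2·(≡3) mod 13; (3|13)=+1, (3|13)=+1; (−1)^{1·-2·6}·(+1)^-2·(+1)^1 = +1.
v=∞: -13 < 0 and -17 < 0  ⇒  (a,b)_∞ = -1.
|Ram(-13, -17)| = 2, even; anisotropic at {2, ∞}.

[2, inf]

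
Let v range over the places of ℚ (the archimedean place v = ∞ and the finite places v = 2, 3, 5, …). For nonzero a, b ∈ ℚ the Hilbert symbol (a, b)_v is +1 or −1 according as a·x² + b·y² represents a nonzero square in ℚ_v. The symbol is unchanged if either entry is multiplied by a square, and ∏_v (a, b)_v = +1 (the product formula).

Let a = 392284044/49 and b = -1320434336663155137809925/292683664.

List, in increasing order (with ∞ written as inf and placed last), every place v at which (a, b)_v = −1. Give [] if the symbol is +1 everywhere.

[2, 3, 23, 31]

Mod squares: a ≡ 11339, b ≡ -93. Check v ∈ {∞, 2, 3, 5, 7, 13, 17, 23, 29, 31, 47}.
v=∞: 11339 > 0 and -93 < 0  ⇒  (a,b)_∞ = +1.
v=29: a=29^1·(≡8), b=29^2·(≡5) mod 29; (8|29)=-1, (5|29)=+1; (−1)^{1·2·14}·(-1)^2·(+1)^1 = +1.
v=17: a=17^1·(≡15), b=17^2·(≡16) mod 17; (15|17)=+1, (16|17)=+1; (−1)^{1·2·8}·(+1)^2·(+1)^1 = +1.
v=47: a=47^0·(≡24), b=47^-2·(≡2) mod 47; (24|47)=+1, (2|47)=+1; (−1)^{0·-2·23}·(+1)^-2·(+1)^0 = +1.
v=13: a=13^0·(≡10), b=13^-2·(≡5) mod 13; (10|13)=+1, (5|13)=-1; (−1)^{0·-2·6}·(+1)^-2·(-1)^0 = +1.
v=7: a=7^-2·(≡5), b=7^-2·(≡6) mod 7; (5|7)=-1, (6|7)=-1; (−1)^{-2·-2·3}·(-1)^-2·(-1)^-2 = +1.
v=5: a=5^0·(≡1), b=5^2·(≡2) mod 5; (1|5)=+1, (2|5)=-1; (−1)^{0·2·2}·(+1)^2·(-1)^0 = +1.
v=23: a=23^1·(≡21), b=23^2·(≡15) mod 23; (21|23)=-1, (15|23)=-1; (−1)^{1·2·11}·(-1)^2·(-1)^1 = -1.
v=2: v_2(a)=2, v_2(b)=-4; units ≡ 3, 3 (mod 8); ε·ε+αω+βω = 1·1+2·1+-4·1 ≡ 1  ⇒  (a,b)_2 = -1.
v=31: a=31^2·(≡17), b=31^5·(≡1) mod 31; (17|31)=-1, (1|31)=+1; (−1)^{2·5·15}·(-1)^5·(+1)^2 = -1.
v=3: a=3^2·(≡2), b=3^15·(≡2) mod 3; (2|3)=-1, (2|3)=-1; (−1)^{2·15·1}·(-1)^15·(-1)^2 = -1.
|Ram(11339, -93)| = 4, even; anisotropic at {2, 3, 23, 31}.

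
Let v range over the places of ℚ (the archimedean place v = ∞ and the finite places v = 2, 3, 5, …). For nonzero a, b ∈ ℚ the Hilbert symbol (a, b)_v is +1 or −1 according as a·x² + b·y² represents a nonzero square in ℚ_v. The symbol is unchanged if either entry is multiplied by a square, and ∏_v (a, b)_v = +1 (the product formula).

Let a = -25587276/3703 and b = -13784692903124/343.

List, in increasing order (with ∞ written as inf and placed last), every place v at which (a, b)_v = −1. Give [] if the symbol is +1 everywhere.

[11, 31, 37, inf]

Mod squares: a ≡ -264957, b ≡ -2387. Check v ∈ {∞, 2, 3, 7, 11, 13, 19, 23, 31, 37}.
v=13: a=13^2·(≡3), b=13^2·(≡6) mod 13; (3|13)=+1, (6|13)=-1; (−1)^{2·2·6}·(+1)^2·(-1)^2 = +1.
v=11: a=11^1·(≡3), b=11^3·(≡5) mod 11; (3|11)=+1, (5|11)=+1; (−1)^{1·3·5}·(+1)^3·(+1)^1 = -1.
v=37: a=37^1·(≡31), b=37^2·(≡17) mod 37; (31|37)=-1, (17|37)=-1; (−1)^{1·2·18}·(-1)^2·(-1)^1 = -1.
v=19: a=19^0·(≡7), b=19^2·(≡1) mod 19; (7|19)=+1, (1|19)=+1; (−1)^{0·2·9}·(+1)^2·(+1)^0 = +1.
v=3: a=3^1·(≡1), b=3^0·(≡1) mod 3; (1|3)=+1, (1|3)=+1; (−1)^{1·0·1}·(+1)^0·(+1)^1 = +1.
v=31: a=31^1·(≡14), b=31^1·(≡20) mod 31; (14|31)=+1, (20|31)=+1; (−1)^{1·1·15}·(+1)^1·(+1)^1 = -1.
v=∞: -264957 < 0 and -2387 < 0  ⇒  (a,b)_∞ = -1.
v=23: a=23^-2·(≡9), b=23^0·(≡10) mod 23; (9|23)=+1, (10|23)=-1; (−1)^{-2·0·11}·(+1)^0·(-1)^-2 = +1.
v=7: a=7^-1·(≡5), b=7^-3·(≡4) mod 7; (5|7)=-1, (4|7)=+1; (−1)^{-1·-3·3}·(-1)^-3·(+1)^-1 = +1.
v=2: v_2(a)=2, v_2(b)=2; units ≡ 3, 5 (mod 8); ε·ε+αω+βω = 1·0+2·1+2·1 ≡ 0  ⇒  (a,b)_2 = +1.
|Ram(-264957, -2387)| = 4, even; anisotropic at {11, 31, 37, ∞}.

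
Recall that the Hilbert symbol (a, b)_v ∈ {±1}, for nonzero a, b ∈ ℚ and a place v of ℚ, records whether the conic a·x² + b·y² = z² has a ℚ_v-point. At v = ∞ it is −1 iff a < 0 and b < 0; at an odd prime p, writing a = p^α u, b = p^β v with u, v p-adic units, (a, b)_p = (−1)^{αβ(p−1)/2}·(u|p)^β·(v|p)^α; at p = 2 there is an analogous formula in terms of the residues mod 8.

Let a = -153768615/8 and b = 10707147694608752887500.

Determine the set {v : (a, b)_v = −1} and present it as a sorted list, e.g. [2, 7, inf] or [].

[2, 11, 13, 19]

Mod squares: a ≡ -51870, b ≡ 40755. Check v ∈ {∞, 2, 3, 5, 7, 11, 13, 19}.
v=∞: -51870 < 0 and 40755 > 0  ⇒  (a,b)_∞ = +1.
v=11: a=11^2·(≡6), b=11^5·(≡5) mod 11; (6|11)=-1, (5|11)=+1; (−1)^{2·5·5}·(-1)^5·(+1)^2 = -1.
v=3: a=3^1·(≡2), b=3^1·(≡1) mod 3; (2|3)=-1, (1|3)=+1; (−1)^{1·1·1}·(-1)^1·(+1)^1 = +1.
v=5: a=5^1·(≡4), b=5^5·(≡4) mod 5; (4|5)=+1, (4|5)=+1; (−1)^{1·5·2}·(+1)^5·(+1)^1 = +1.
v=19: a=19^1·(≡17), b=19^3·(≡9) mod 19; (17|19)=+1, (9|19)=+1; (−1)^{1·3·9}·(+1)^3·(+1)^1 = -1.
v=2: v_2(a)=-3, v_2(b)=2; units ≡ 1, 3 (mod 8); ε·ε+αω+βω = 0·1+-3·1+2·0 ≡ 1  ⇒  (a,b)_2 = -1.
v=7: a=7^3·(≡3), b=7^6·(≡2) mod 7; (3|7)=-1, (2|7)=+1; (−1)^{3·6·3}·(-1)^6·(+1)^3 = +1.
v=13: a=13^1·(≡9), b=13^3·(≡7) mod 13; (9|13)=+1, (7|13)=-1; (−1)^{1·3·6}·(+1)^3·(-1)^1 = -1.
|Ram(-51870, 40755)| = 4, even; anisotropic at {2, 11, 13, 19}.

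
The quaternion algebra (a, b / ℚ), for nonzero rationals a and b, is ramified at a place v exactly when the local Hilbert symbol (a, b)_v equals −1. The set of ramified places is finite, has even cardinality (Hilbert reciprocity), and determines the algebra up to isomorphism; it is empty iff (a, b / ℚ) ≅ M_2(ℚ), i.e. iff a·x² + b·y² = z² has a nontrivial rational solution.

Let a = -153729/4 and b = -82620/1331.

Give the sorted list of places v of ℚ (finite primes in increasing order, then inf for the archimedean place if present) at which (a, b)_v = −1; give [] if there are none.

(a, b) ≡ (-17081, -2805) mod (ℚ^×)²; places V = {2, 3, 5, 11, 17, 19, 29, 31, ∞}.
(a,b)_19: α=1, u≡15; β=0, v≡11 (mod 19); (15|19)=-1, (11|19)=+1; sign (−1)^0·-1^0·+1^1 = +1.
(a,b)_31: α=1, u≡8; β=0, v≡18 (mod 31); (8|31)=+1, (18|31)=+1; sign (−1)^0·+1^0·+1^1 = +1.
(a,b)_5: α=0, u≡4; β=1, v≡1 (mod 5); (4|5)=+1, (1|5)=+1; sign (−1)^0·+1^1·+1^0 = +1.
(a,b)_29: α=1, u≡16; β=0, v≡19 (mod 29); (16|29)=+1, (19|29)=-1; sign (−1)^0·+1^0·-1^1 = -1.
(a,b)_3: α=2, u≡1; β=5, v≡1 (mod 3); (1|3)=+1, (1|3)=+1; sign (−1)^0·+1^5·+1^2 = +1.
(a,b)_17: α=0, u≡9; β=1, v≡14 (mod 17); (9|17)=+1, (14|17)=-1; sign (−1)^0·+1^1·-1^0 = +1.
(a,b)_11: α=0, u≡10; β=-3, v≡1 (mod 11); (10|11)=-1, (1|11)=+1; sign (−1)^0·-1^-3·+1^0 = -1.
(a,b)_∞: sgn(-17081)=−, sgn(-2805)=−, so -1.
(a,b)_2: α=-2, β=2; u≡7, v≡3 (mod 8); ε(u)ε(v)=1·1, αω(v)=-2·1, βω(u)=2·0; sum ≡ 1  ⇒  -1.
|Ram(-17081, -2805)| = 4, even; anisotropic at {2, 11, 29, ∞}.

[2, 11, 29, inf]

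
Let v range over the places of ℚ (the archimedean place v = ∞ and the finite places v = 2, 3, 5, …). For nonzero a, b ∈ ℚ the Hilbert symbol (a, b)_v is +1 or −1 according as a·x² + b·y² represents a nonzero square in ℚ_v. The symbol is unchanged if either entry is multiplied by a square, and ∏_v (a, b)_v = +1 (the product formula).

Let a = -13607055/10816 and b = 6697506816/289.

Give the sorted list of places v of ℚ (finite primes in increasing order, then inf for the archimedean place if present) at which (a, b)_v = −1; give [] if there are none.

(a, b) ≡ (-255, 6006) mod (ℚ^×)²; places V = {2, 3, 5, 7, 11, 13, 17, ∞}.
(a,b)_17: α=1, u≡16; β=-2, v≡3 (mod 17); (16|17)=+1, (3|17)=-1; sign (−1)^0·+1^-2·-1^1 = -1.
(a,b)_5: α=1, u≡4; β=0, v≡4 (mod 5); (4|5)=+1, (4|5)=+1; sign (−1)^0·+1^0·+1^1 = +1.
(a,b)_2: α=-6, β=11; u≡1, v≡3 (mod 8); ε(u)ε(v)=0·1, αω(v)=-6·1, βω(u)=11·0; sum ≡ 0  ⇒  +1.
(a,b)_∞: sgn(-255)=−, sgn(6006)=+, so +1.
(a,b)_7: α=2, u≡2; β=1, v≡2 (mod 7); (2|7)=+1, (2|7)=+1; sign (−1)^0·+1^1·+1^2 = +1.
(a,b)_3: α=3, u≡2; β=3, v≡1 (mod 3); (2|3)=-1, (1|3)=+1; sign (−1)^1·-1^3·+1^3 = +1.
(a,b)_11: α=2, u≡3; β=3, v≡10 (mod 11); (3|11)=+1, (10|11)=-1; sign (−1)^0·+1^3·-1^2 = +1.
(a,b)_13: α=-2, u≡7; β=1, v≡8 (mod 13); (7|13)=-1, (8|13)=-1; sign (−1)^0·-1^1·-1^-2 = -1.
|Ram(-255, 6006)| = 2, even; anisotropic at {13, 17}.

[13, 17]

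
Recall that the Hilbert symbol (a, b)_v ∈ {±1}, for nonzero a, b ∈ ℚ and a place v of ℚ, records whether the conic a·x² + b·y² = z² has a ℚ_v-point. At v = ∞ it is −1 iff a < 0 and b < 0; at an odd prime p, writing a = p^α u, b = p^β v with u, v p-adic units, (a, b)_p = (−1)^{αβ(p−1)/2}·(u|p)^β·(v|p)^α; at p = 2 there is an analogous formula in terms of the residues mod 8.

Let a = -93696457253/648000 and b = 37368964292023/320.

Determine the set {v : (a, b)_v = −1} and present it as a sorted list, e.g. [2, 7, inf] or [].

Mod squares: a ≡ -50065, b ≡ 224315. Check v ∈ {∞, 2, 3, 5, 7, 13, 17, 19, 23, 29, 31}.
v=5: a=5^-3·(≡3), b=5^-1·(≡2) mod 5; (3|5)=-1, (2|5)=-1; (−1)^{-3·-1·2}·(-1)^-1·(-1)^-3 = +1.
v=13: a=13^0·(≡2), b=13^1·(≡4) mod 13; (2|13)=-1, (4|13)=+1; (−1)^{0·1·6}·(-1)^1·(+1)^0 = -1.
v=23: a=23^2·(≡8), b=23^0·(≡11) mod 23; (8|23)=+1, (11|23)=-1; (−1)^{2·0·11}·(+1)^0·(-1)^2 = +1.
v=3: a=3^-4·(≡2), b=3^0·(≡2) mod 3; (2|3)=-1, (2|3)=-1; (−1)^{-4·0·1}·(-1)^0·(-1)^-4 = +1.
v=19: a=19^3·(≡5), b=19^2·(≡5) mod 19; (5|19)=+1, (5|19)=+1; (−1)^{3·2·9}·(+1)^2·(+1)^3 = +1.
v=31: a=31^1·(≡18), b=31^2·(≡13) mod 31; (18|31)=+1, (13|31)=-1; (−1)^{1·2·15}·(+1)^2·(-1)^1 = -1.
v=29: a=29^0·(≡12), b=29^1·(≡12) mod 29; (12|29)=-1, (12|29)=-1; (−1)^{0·1·14}·(-1)^1·(-1)^0 = -1.
v=7: a=7^2·(≡5), b=7^5·(≡5) mod 7; (5|7)=-1, (5|7)=-1; (−1)^{2·5·3}·(-1)^5·(-1)^2 = -1.
v=17: a=17^1·(≡16), b=17^1·(≡12) mod 17; (16|17)=+1, (12|17)=-1; (−1)^{1·1·8}·(+1)^1·(-1)^1 = -1.
v=∞: -50065 < 0 and 224315 > 0  ⇒  (a,b)_∞ = +1.
v=2: v_2(a)=-6, v_2(b)=-6; units ≡ 7, 3 (mod 8); ε·ε+αω+βω = 1·1+-6·1+-6·0 ≡ 1  ⇒  (a,b)_2 = -1.
Ram(-50065, 224315) = {2, 7, 13, 17, 29, 31}; no ℚ_2-point on the conic.

[2, 7, 13, 17, 29, 31]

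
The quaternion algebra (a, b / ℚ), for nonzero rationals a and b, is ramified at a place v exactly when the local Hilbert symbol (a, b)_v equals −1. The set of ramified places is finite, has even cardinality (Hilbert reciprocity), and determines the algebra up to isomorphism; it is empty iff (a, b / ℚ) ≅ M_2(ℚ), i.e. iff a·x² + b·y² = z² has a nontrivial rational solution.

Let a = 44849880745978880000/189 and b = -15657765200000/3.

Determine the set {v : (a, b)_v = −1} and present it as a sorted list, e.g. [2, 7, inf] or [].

Mod squares: a ≡ 4282278, b ≡ -2310. Check v ∈ {∞, 2, 3, 5, 7, 11, 13, 23, 31}.
v=7: a=7^-1·(≡5), b=7^1·(≡6) mod 7; (5|7)=-1, (6|7)=-1; (−1)^{-1·1·3}·(-1)^1·(-1)^-1 = -1.
v=13: a=13^3·(≡12), b=13^0·(≡4) mod 13; (12|13)=+1, (4|13)=+1; (−1)^{3·0·6}·(+1)^0·(+1)^3 = +1.
v=11: a=11^1·(≡6), b=11^1·(≡8) mod 11; (6|11)=-1, (8|11)=-1; (−1)^{1·1·5}·(-1)^1·(-1)^1 = -1.
v=∞: 4282278 > 0 and -2310 < 0  ⇒  (a,b)_∞ = +1.
v=2: v_2(a)=13, v_2(b)=7; units ≡ 3, 5 (mod 8); ε·ε+αω+βω = 1·0+13·1+7·1 ≡ 0  ⇒  (a,b)_2 = +1.
v=3: a=3^-3·(≡2), b=3^-1·(≡1) mod 3; (2|3)=-1, (1|3)=+1; (−1)^{-3·-1·1}·(-1)^-1·(+1)^-3 = +1.
v=23: a=23^3·(≡9), b=23^2·(≡9) mod 23; (9|23)=+1, (9|23)=+1; (−1)^{3·2·11}·(+1)^2·(+1)^3 = +1.
v=5: a=5^4·(≡2), b=5^5·(≡2) mod 5; (2|5)=-1, (2|5)=-1; (−1)^{4·5·2}·(-1)^5·(-1)^4 = -1.
v=31: a=31^3·(≡4), b=31^2·(≡23) mod 31; (4|31)=+1, (23|31)=-1; (−1)^{3·2·15}·(+1)^2·(-1)^3 = -1.
(4282278, -2310 / ℚ) ramifies at {5, 7, 11, 31}: a division algebra.

[5, 7, 11, 31]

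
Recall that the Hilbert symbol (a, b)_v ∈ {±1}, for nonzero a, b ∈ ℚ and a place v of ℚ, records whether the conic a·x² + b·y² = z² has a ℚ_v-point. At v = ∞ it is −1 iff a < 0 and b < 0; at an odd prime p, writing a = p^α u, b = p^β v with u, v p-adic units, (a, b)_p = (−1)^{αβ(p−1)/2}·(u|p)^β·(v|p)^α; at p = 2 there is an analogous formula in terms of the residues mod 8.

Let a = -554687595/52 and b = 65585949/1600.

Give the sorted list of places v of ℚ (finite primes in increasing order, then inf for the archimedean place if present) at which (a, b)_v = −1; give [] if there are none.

[3, 11]

(a, b) ≡ (-15015, 429) mod (ℚ^×)²; places V = {2, 3, 5, 7, 11, 13, 17, 23, ∞}.
(a,b)_11: α=3, u≡7; β=1, v≡8 (mod 11); (7|11)=-1, (8|11)=-1; sign (−1)^1·-1^1·-1^3 = -1.
(a,b)_2: α=-2, β=-6; u≡1, v≡5 (mod 8); ε(u)ε(v)=0·0, αω(v)=-2·1, βω(u)=-6·0; sum ≡ 0  ⇒  +1.
(a,b)_23: α=0, u≡4; β=2, v≡15 (mod 23); (4|23)=+1, (15|23)=-1; sign (−1)^0·+1^2·-1^0 = +1.
(a,b)_∞: sgn(-15015)=−, sgn(429)=+, so +1.
(a,b)_17: α=0, u≡16; β=2, v≡4 (mod 17); (16|17)=+1, (4|17)=+1; sign (−1)^0·+1^2·+1^0 = +1.
(a,b)_3: α=5, u≡2; β=1, v≡2 (mod 3); (2|3)=-1, (2|3)=-1; sign (−1)^1·-1^1·-1^5 = -1.
(a,b)_13: α=-1, u≡8; β=1, v≡7 (mod 13); (8|13)=-1, (7|13)=-1; sign (−1)^0·-1^1·-1^-1 = +1.
(a,b)_5: α=1, u≡3; β=-2, v≡1 (mod 5); (3|5)=-1, (1|5)=+1; sign (−1)^0·-1^-2·+1^1 = +1.
(a,b)_7: α=3, u≡1; β=0, v≡4 (mod 7); (1|7)=+1, (4|7)=+1; sign (−1)^0·+1^0·+1^3 = +1.
|Ram(-15015, 429)| = 2, even; anisotropic at {3, 11}.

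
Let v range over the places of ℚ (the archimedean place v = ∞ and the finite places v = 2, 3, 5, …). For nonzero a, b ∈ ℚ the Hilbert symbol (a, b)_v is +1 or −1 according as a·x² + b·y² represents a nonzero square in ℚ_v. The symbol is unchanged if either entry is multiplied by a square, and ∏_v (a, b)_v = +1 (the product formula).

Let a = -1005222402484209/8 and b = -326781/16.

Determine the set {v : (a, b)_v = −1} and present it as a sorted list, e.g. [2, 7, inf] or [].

Mod squares: a ≡ -3458, b ≡ -741. Check v ∈ {∞, 2, 3, 7, 13, 19}.
v=2: v_2(a)=-3, v_2(b)=-4; units ≡ 7, 3 (mod 8); ε·ε+αω+βω = 1·1+-3·1+-4·0 ≡ 0  ⇒  (a,b)_2 = +1.
v=13: a=13^3·(≡8), b=13^1·(≡6) mod 13; (8|13)=-1, (6|13)=-1; (−1)^{3·1·6}·(-1)^1·(-1)^3 = +1.
v=3: a=3^4·(≡1), b=3^3·(≡2) mod 3; (1|3)=+1, (2|3)=-1; (−1)^{4·3·1}·(+1)^3·(-1)^4 = +1.
v=∞: -3458 < 0 and -741 < 0  ⇒  (a,b)_∞ = -1.
v=19: a=19^3·(≡14), b=19^1·(≡14) mod 19; (14|19)=-1, (14|19)=-1; (−1)^{3·1·9}·(-1)^1·(-1)^3 = -1.
v=7: a=7^7·(≡3), b=7^2·(≡1) mod 7; (3|7)=-1, (1|7)=+1; (−1)^{7·2·3}·(-1)^2·(+1)^7 = +1.
Ram(-3458, -741) = {19, ∞}; no ℚ_19-point on the conic.

[19, inf]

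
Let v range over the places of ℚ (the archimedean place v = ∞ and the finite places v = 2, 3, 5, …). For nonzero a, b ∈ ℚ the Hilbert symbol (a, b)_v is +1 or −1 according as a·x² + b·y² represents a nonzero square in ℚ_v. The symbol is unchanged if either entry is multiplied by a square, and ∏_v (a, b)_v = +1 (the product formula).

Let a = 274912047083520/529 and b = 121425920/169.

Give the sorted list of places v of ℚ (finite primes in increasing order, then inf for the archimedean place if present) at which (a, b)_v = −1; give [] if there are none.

[3, 7]

Mod squares: a ≡ 1155, b ≡ 5. Check v ∈ {∞, 2, 3, 5, 7, 11, 13, 23}.
v=∞: 1155 > 0 and 5 > 0  ⇒  (a,b)_∞ = +1.
v=3: a=3^5·(≡1), b=3^0·(≡2) mod 3; (1|3)=+1, (2|3)=-1; (−1)^{5·0·1}·(+1)^0·(-1)^5 = -1.
v=7: a=7^3·(≡2), b=7^2·(≡3) mod 7; (2|7)=+1, (3|7)=-1; (−1)^{3·2·3}·(+1)^2·(-1)^3 = -1.
v=5: a=5^1·(≡1), b=5^1·(≡1) mod 5; (1|5)=+1, (1|5)=+1; (−1)^{1·1·2}·(+1)^1·(+1)^1 = +1.
v=2: v_2(a)=12, v_2(b)=12; units ≡ 3, 5 (mod 8); ε·ε+αω+βω = 1·0+12·1+12·1 ≡ 0  ⇒  (a,b)_2 = +1.
v=23: a=23^-2·(≡11), b=23^0·(≡11) mod 23; (11|23)=-1, (11|23)=-1; (−1)^{-2·0·11}·(-1)^0·(-1)^-2 = +1.
v=13: a=13^0·(≡6), b=13^-2·(≡5) mod 13; (6|13)=-1, (5|13)=-1; (−1)^{0·-2·6}·(-1)^-2·(-1)^0 = +1.
v=11: a=11^5·(≡7), b=11^2·(≡3) mod 11; (7|11)=-1, (3|11)=+1; (−1)^{5·2·5}·(-1)^2·(+1)^5 = +1.
(1155, 5 / ℚ) ramifies at {3, 7}: a division algebra.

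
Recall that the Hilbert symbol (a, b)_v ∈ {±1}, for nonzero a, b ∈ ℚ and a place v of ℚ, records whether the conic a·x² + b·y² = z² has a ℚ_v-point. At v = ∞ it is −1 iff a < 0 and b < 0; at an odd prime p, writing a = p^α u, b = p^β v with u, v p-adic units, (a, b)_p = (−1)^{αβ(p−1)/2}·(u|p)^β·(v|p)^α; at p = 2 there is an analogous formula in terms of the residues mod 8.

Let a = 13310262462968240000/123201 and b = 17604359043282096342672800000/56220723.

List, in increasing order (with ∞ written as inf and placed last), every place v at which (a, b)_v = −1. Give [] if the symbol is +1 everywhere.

Mod squares: a ≡ 14, b ≡ 19635. Check v ∈ {∞, 2, 3, 5, 7, 11, 13, 17, 29, 31, 37}.
v=29: a=29^4·(≡10), b=29^8·(≡12) mod 29; (10|29)=-1, (12|29)=-1; (−1)^{4·8·14}·(-1)^8·(-1)^4 = +1.
v=5: a=5^4·(≡4), b=5^5·(≡2) mod 5; (4|5)=+1, (2|5)=-1; (−1)^{4·5·2}·(+1)^5·(-1)^4 = +1.
v=31: a=31^2·(≡10), b=31^2·(≡30) mod 31; (10|31)=+1, (30|31)=-1; (−1)^{2·2·15}·(+1)^2·(-1)^2 = +1.
v=11: a=11^2·(≡3), b=11^3·(≡5) mod 11; (3|11)=+1, (5|11)=+1; (−1)^{2·3·5}·(+1)^3·(+1)^2 = +1.
v=7: a=7^1·(≡4), b=7^1·(≡3) mod 7; (4|7)=+1, (3|7)=-1; (−1)^{1·1·3}·(+1)^1·(-1)^1 = +1.
v=2: v_2(a)=7, v_2(b)=8; units ≡ 7, 3 (mod 8); ε·ε+αω+βω = 1·1+7·1+8·0 ≡ 0  ⇒  (a,b)_2 = +1.
v=17: a=17^2·(≡11), b=17^3·(≡13) mod 17; (11|17)=-1, (13|17)=+1; (−1)^{2·3·8}·(-1)^3·(+1)^2 = -1.
v=3: a=3^-6·(≡2), b=3^-5·(≡2) mod 3; (2|3)=-1, (2|3)=-1; (−1)^{-6·-5·1}·(-1)^-5·(-1)^-6 = -1.
v=13: a=13^-2·(≡10), b=13^-2·(≡7) mod 13; (10|13)=+1, (7|13)=-1; (−1)^{-2·-2·6}·(+1)^-2·(-1)^-2 = +1.
v=∞: 14 > 0 and 19635 > 0  ⇒  (a,b)_∞ = +1.
v=37: a=37^0·(≡29), b=37^-2·(≡26) mod 37; (29|37)=-1, (26|37)=+1; (−1)^{0·-2·18}·(-1)^-2·(+1)^0 = +1.
Ram(14, 19635) = {3, 17}; no ℚ_3-point on the conic.

[3, 17]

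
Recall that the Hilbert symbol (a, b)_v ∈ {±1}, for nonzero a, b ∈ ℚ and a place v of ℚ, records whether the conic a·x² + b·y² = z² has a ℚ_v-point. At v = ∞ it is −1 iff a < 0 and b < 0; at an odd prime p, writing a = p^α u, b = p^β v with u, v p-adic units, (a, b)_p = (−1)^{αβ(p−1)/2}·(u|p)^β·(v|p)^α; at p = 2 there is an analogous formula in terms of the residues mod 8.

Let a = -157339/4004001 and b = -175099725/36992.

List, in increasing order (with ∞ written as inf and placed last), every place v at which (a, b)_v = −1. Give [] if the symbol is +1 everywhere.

Mod squares: a ≡ -19, b ≡ -172938. Check v ∈ {∞, 2, 3, 5, 7, 13, 17, 19, 23, 29, 37, 41}.
v=3: a=3^-2·(≡2), b=3^5·(≡2) mod 3; (2|3)=-1, (2|3)=-1; (−1)^{-2·5·1}·(-1)^5·(-1)^-2 = -1.
v=13: a=13^2·(≡5), b=13^0·(≡10) mod 13; (5|13)=-1, (10|13)=+1; (−1)^{2·0·6}·(-1)^0·(+1)^2 = +1.
v=29: a=29^-2·(≡3), b=29^0·(≡11) mod 29; (3|29)=-1, (11|29)=-1; (−1)^{-2·0·14}·(-1)^0·(-1)^-2 = +1.
v=37: a=37^0·(≡23), b=37^1·(≡11) mod 37; (23|37)=-1, (11|37)=+1; (−1)^{0·1·18}·(-1)^1·(+1)^0 = -1.
v=41: a=41^0·(≡24), b=41^1·(≡4) mod 41; (24|41)=-1, (4|41)=+1; (−1)^{0·1·20}·(-1)^1·(+1)^0 = -1.
v=∞: -19 < 0 and -172938 < 0  ⇒  (a,b)_∞ = -1.
v=2: v_2(a)=0, v_2(b)=-7; units ≡ 5, 3 (mod 8); ε·ε+αω+βω = 0·1+0·1+-7·1 ≡ 1  ⇒  (a,b)_2 = -1.
v=19: a=19^1·(≡8), b=19^1·(≡15) mod 19; (8|19)=-1, (15|19)=-1; (−1)^{1·1·9}·(-1)^1·(-1)^1 = -1.
v=17: a=17^0·(≡8), b=17^-2·(≡6) mod 17; (8|17)=+1, (6|17)=-1; (−1)^{0·-2·8}·(+1)^-2·(-1)^0 = +1.
v=7: a=7^2·(≡2), b=7^0·(≡1) mod 7; (2|7)=+1, (1|7)=+1; (−1)^{2·0·3}·(+1)^0·(+1)^2 = +1.
v=23: a=23^-2·(≡2), b=23^0·(≡10) mod 23; (2|23)=+1, (10|23)=-1; (−1)^{-2·0·11}·(+1)^0·(-1)^-2 = +1.
v=5: a=5^0·(≡1), b=5^2·(≡3) mod 5; (1|5)=+1, (3|5)=-1; (−1)^{0·2·2}·(+1)^2·(-1)^0 = +1.
|Ram(-19, -172938)| = 6, even; anisotropic at {2, 3, 19, 37, 41, ∞}.

[2, 3, 19, 37, 41, inf]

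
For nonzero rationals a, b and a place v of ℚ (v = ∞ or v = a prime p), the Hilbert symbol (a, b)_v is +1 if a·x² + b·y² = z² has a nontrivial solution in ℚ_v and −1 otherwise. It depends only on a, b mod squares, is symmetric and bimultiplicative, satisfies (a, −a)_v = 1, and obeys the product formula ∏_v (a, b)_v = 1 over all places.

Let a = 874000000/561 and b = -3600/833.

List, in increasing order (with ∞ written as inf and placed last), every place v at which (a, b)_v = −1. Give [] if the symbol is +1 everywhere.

(a, b) ≡ (490314, -17) mod (ℚ^×)²; places V = {2, 3, 5, 7, 11, 17, 19, 23, ∞}.
(a,b)_11: α=-1, u≡7; β=0, v≡1 (mod 11); (7|11)=-1, (1|11)=+1; sign (−1)^0·-1^0·+1^-1 = +1.
(a,b)_17: α=-1, u≡5; β=-1, v≡15 (mod 17); (5|17)=-1, (15|17)=+1; sign (−1)^0·-1^-1·+1^-1 = -1.
(a,b)_7: α=0, u≡6; β=-2, v≡4 (mod 7); (6|7)=-1, (4|7)=+1; sign (−1)^0·-1^-2·+1^0 = +1.
(a,b)_3: α=-1, u≡1; β=2, v≡1 (mod 3); (1|3)=+1, (1|3)=+1; sign (−1)^0·+1^2·+1^-1 = +1.
(a,b)_23: α=1, u≡10; β=0, v≡16 (mod 23); (10|23)=-1, (16|23)=+1; sign (−1)^0·-1^0·+1^1 = +1.
(a,b)_2: α=7, β=4; u≡5, v≡7 (mod 8); ε(u)ε(v)=0·1, αω(v)=7·0, βω(u)=4·1; sum ≡ 0  ⇒  +1.
(a,b)_19: α=1, u≡5; β=0, v≡3 (mod 19); (5|19)=+1, (3|19)=-1; sign (−1)^0·+1^0·-1^1 = -1.
(a,b)_∞: sgn(490314)=+, sgn(-17)=−, so +1.
(a,b)_5: α=6, u≡1; β=2, v≡2 (mod 5); (1|5)=+1, (2|5)=-1; sign (−1)^0·+1^2·-1^6 = +1.
|Ram(490314, -17)| = 2, even; anisotropic at {17, 19}.

[17, 19]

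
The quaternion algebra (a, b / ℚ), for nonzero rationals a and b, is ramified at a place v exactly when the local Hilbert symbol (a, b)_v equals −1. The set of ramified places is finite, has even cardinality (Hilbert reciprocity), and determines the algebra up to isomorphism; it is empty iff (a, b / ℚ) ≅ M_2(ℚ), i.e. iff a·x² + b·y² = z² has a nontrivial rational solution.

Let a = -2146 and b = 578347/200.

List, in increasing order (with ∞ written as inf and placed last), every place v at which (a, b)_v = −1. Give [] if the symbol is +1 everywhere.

(a, b) ≡ (-2146, 23606) mod (ℚ^×)²; places V = {2, 5, 7, 11, 29, 37, ∞}.
(a,b)_29: α=1, u≡13; β=1, v≡3 (mod 29); (13|29)=+1, (3|29)=-1; sign (−1)^0·+1^1·-1^1 = -1.
(a,b)_2: α=1, β=-3; u≡7, v≡3 (mod 8); ε(u)ε(v)=1·1, αω(v)=1·1, βω(u)=-3·0; sum ≡ 0  ⇒  +1.
(a,b)_11: α=0, u≡10; β=1, v≡4 (mod 11); (10|11)=-1, (4|11)=+1; sign (−1)^0·-1^1·+1^0 = -1.
(a,b)_∞: sgn(-2146)=−, sgn(23606)=+, so +1.
(a,b)_5: α=0, u≡4; β=-2, v≡4 (mod 5); (4|5)=+1, (4|5)=+1; sign (−1)^0·+1^-2·+1^0 = +1.
(a,b)_7: α=0, u≡3; β=2, v≡2 (mod 7); (3|7)=-1, (2|7)=+1; sign (−1)^0·-1^2·+1^0 = +1.
(a,b)_37: α=1, u≡16; β=1, v≡11 (mod 37); (16|37)=+1, (11|37)=+1; sign (−1)^0·+1^1·+1^1 = +1.
Ram(-2146, 23606) = {11, 29}; no ℚ_11-point on the conic.

[11, 29]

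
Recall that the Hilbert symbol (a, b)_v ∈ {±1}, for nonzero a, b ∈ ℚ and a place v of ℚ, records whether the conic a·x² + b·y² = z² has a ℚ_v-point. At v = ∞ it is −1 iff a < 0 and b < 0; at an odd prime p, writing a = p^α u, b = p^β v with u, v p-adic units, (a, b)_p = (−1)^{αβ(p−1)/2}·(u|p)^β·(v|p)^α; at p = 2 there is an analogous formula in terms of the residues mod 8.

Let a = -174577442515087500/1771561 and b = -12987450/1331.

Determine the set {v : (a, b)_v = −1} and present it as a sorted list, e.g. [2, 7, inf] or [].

Mod squares: a ≡ -115, b ≡ -12958. Check v ∈ {∞, 2, 3, 5, 7, 11, 19, 23, 31}.
v=3: a=3^6·(≡2), b=3^2·(≡2) mod 3; (2|3)=-1, (2|3)=-1; (−1)^{6·2·1}·(-1)^2·(-1)^6 = +1.
v=31: a=31^2·(≡7), b=31^1·(≡8) mod 31; (7|31)=+1, (8|31)=+1; (−1)^{2·1·15}·(+1)^1·(+1)^2 = +1.
v=∞: -115 < 0 and -12958 < 0  ⇒  (a,b)_∞ = -1.
v=11: a=11^-6·(≡2), b=11^-3·(≡8) mod 11; (2|11)=-1, (8|11)=-1; (−1)^{-6·-3·5}·(-1)^-3·(-1)^-6 = -1.
v=19: a=19^2·(≡18), b=19^1·(≡13) mod 19; (18|19)=-1, (13|19)=-1; (−1)^{2·1·9}·(-1)^1·(-1)^2 = -1.
v=23: a=23^1·(≡4), b=23^0·(≡21) mod 23; (4|23)=+1, (21|23)=-1; (−1)^{1·0·11}·(+1)^0·(-1)^1 = -1.
v=5: a=5^5·(≡2), b=5^2·(≡2) mod 5; (2|5)=-1, (2|5)=-1; (−1)^{5·2·2}·(-1)^2·(-1)^5 = -1.
v=2: v_2(a)=2, v_2(b)=1; units ≡ 5, 1 (mod 8); ε·ε+αω+βω = 0·0+2·0+1·1 ≡ 1  ⇒  (a,b)_2 = -1.
v=7: a=7^4·(≡4), b=7^2·(≡5) mod 7; (4|7)=+1, (5|7)=-1; (−1)^{4·2·3}·(+1)^2·(-1)^4 = +1.
|Ram(-115, -12958)| = 6, even; anisotropic at {2, 5, 11, 19, 23, ∞}.

[2, 5, 11, 19, 23, inf]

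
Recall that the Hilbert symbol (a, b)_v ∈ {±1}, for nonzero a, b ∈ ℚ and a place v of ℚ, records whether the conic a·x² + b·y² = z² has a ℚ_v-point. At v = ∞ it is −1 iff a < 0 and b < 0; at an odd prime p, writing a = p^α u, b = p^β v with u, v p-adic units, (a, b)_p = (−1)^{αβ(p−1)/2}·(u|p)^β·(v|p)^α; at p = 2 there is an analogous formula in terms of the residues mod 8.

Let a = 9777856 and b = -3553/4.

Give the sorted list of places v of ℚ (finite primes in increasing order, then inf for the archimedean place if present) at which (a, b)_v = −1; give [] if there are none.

Mod squares: a ≡ 152779, b ≡ -3553. Check v ∈ {∞, 2, 11, 17, 19, 43}.
v=43: a=43^1·(≡8), b=43^0·(≡4) mod 43; (8|43)=-1, (4|43)=+1; (−1)^{1·0·21}·(-1)^0·(+1)^1 = +1.
v=19: a=19^1·(≡9), b=19^1·(≡15) mod 19; (9|19)=+1, (15|19)=-1; (−1)^{1·1·9}·(+1)^1·(-1)^1 = +1.
v=17: a=17^1·(≡7), b=17^1·(≡3) mod 17; (7|17)=-1, (3|17)=-1; (−1)^{1·1·8}·(-1)^1·(-1)^1 = +1.
v=11: a=11^1·(≡8), b=11^1·(≡10) mod 11; (8|11)=-1, (10|11)=-1; (−1)^{1·1·5}·(-1)^1·(-1)^1 = -1.
v=2: v_2(a)=6, v_2(b)=-2; units ≡ 3, 7 (mod 8); ε·ε+αω+βω = 1·1+6·0+-2·1 ≡ 1  ⇒  (a,b)_2 = -1.
v=∞: 152779 > 0 and -3553 < 0  ⇒  (a,b)_∞ = +1.
|Ram(152779, -3553)| = 2, even; anisotropic at {2, 11}.

[2, 11]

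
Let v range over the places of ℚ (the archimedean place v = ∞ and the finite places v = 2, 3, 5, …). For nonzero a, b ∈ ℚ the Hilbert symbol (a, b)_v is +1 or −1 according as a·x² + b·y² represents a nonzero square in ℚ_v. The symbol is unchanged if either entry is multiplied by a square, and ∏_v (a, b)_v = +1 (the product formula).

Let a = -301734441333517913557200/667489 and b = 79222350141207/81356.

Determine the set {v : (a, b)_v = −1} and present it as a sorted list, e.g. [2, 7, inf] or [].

Mod squares: a ≡ -53, b ≡ 5328037. Check v ∈ {∞, 2, 3, 5, 7, 11, 13, 19, 29, 37, 43, 53}.
v=53: a=53^3·(≡43), b=53^1·(≡5) mod 53; (43|53)=+1, (5|53)=-1; (−1)^{3·1·26}·(+1)^1·(-1)^3 = -1.
v=3: a=3^12·(≡1), b=3^4·(≡1) mod 3; (1|3)=+1, (1|3)=+1; (−1)^{12·4·1}·(+1)^4·(+1)^12 = +1.
v=5: a=5^2·(≡3), b=5^0·(≡2) mod 5; (3|5)=-1, (2|5)=-1; (−1)^{2·0·2}·(-1)^0·(-1)^2 = +1.
v=29: a=29^2·(≡1), b=29^2·(≡11) mod 29; (1|29)=+1, (11|29)=-1; (−1)^{2·2·14}·(+1)^2·(-1)^2 = +1.
v=2: v_2(a)=4, v_2(b)=-2; units ≡ 3, 5 (mod 8); ε·ε+αω+βω = 1·0+4·1+-2·1 ≡ 0  ⇒  (a,b)_2 = +1.
v=19: a=19^-2·(≡7), b=19^1·(≡10) mod 19; (7|19)=+1, (10|19)=-1; (−1)^{-2·1·9}·(+1)^1·(-1)^-2 = +1.
v=7: a=7^2·(≡6), b=7^4·(≡4) mod 7; (6|7)=-1, (4|7)=+1; (−1)^{2·4·3}·(-1)^4·(+1)^2 = +1.
v=∞: -53 < 0 and 5328037 > 0  ⇒  (a,b)_∞ = +1.
v=43: a=43^-2·(≡7), b=43^-2·(≡1) mod 43; (7|43)=-1, (1|43)=+1; (−1)^{-2·-2·21}·(-1)^-2·(+1)^-2 = +1.
v=13: a=13^2·(≡10), b=13^1·(≡11) mod 13; (10|13)=+1, (11|13)=-1; (−1)^{2·1·6}·(+1)^1·(-1)^2 = +1.
v=11: a=11^0·(≡6), b=11^-1·(≡5) mod 11; (6|11)=-1, (5|11)=+1; (−1)^{0·-1·5}·(-1)^-1·(+1)^0 = -1.
v=37: a=37^2·(≡1), b=37^1·(≡21) mod 37; (1|37)=+1, (21|37)=+1; (−1)^{2·1·18}·(+1)^1·(+1)^2 = +1.
(-53, 5328037 / ℚ) ramifies at {11, 53}: a division algebra.

[11, 53]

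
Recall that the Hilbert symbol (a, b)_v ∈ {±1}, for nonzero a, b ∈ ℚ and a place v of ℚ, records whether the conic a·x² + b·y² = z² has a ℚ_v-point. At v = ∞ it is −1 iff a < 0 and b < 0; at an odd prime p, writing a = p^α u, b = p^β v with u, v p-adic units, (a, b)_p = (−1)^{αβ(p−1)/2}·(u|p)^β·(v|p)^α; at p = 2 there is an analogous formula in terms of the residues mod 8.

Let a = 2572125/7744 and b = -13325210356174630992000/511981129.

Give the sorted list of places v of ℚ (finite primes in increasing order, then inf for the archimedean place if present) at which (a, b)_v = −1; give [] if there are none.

(a, b) ≡ (285, -16770) mod (ℚ^×)²; places V = {2, 3, 5, 11, 13, 17, 19, 43, ∞}.
(a,b)_11: α=-2, u≡8; β=-6, v≡4 (mod 11); (8|11)=-1, (4|11)=+1; sign (−1)^0·-1^-6·+1^-2 = +1.
(a,b)_3: α=1, u≡2; β=5, v≡2 (mod 3); (2|3)=-1, (2|3)=-1; sign (−1)^1·-1^5·-1^1 = -1.
(a,b)_5: α=3, u≡3; β=3, v≡1 (mod 5); (3|5)=-1, (1|5)=+1; sign (−1)^0·-1^3·+1^3 = -1.
(a,b)_17: α=0, u≡16; β=-2, v≡15 (mod 17); (16|17)=+1, (15|17)=+1; sign (−1)^0·+1^-2·+1^0 = +1.
(a,b)_19: α=3, u≡3; β=10, v≡16 (mod 19); (3|19)=-1, (16|19)=+1; sign (−1)^0·-1^10·+1^3 = +1.
(a,b)_13: α=0, u≡4; β=1, v≡12 (mod 13); (4|13)=+1, (12|13)=+1; sign (−1)^0·+1^1·+1^0 = +1.
(a,b)_∞: sgn(285)=+, sgn(-16770)=−, so +1.
(a,b)_43: α=0, u≡20; β=1, v≡38 (mod 43); (20|43)=-1, (38|43)=+1; sign (−1)^0·-1^1·+1^0 = -1.
(a,b)_2: α=-6, β=7; u≡5, v≡7 (mod 8); ε(u)ε(v)=0·1, αω(v)=-6·0, βω(u)=7·1; sum ≡ 1  ⇒  -1.
Ram(285, -16770) = {2, 3, 5, 43}; no ℚ_2-point on the conic.

[2, 3, 5, 43]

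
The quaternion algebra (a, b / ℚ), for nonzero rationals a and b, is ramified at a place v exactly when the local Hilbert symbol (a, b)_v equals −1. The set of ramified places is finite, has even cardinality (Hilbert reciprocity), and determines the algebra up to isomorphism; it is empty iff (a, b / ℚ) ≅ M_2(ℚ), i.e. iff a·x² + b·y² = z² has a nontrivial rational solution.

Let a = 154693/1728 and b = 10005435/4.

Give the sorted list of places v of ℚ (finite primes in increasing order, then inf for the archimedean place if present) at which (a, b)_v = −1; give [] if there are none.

[2, 3, 7, 29]

(a, b) ≡ (9471, 1111715) mod (ℚ^×)²; places V = {2, 3, 5, 7, 11, 17, 29, 41, ∞}.
(a,b)_7: α=3, u≡4; β=0, v≡5 (mod 7); (4|7)=+1, (5|7)=-1; sign (−1)^0·+1^0·-1^3 = -1.
(a,b)_3: α=-3, u≡1; β=2, v≡2 (mod 3); (1|3)=+1, (2|3)=-1; sign (−1)^0·+1^2·-1^-3 = -1.
(a,b)_29: α=0, u≡26; β=1, v≡15 (mod 29); (26|29)=-1, (15|29)=-1; sign (−1)^0·-1^1·-1^0 = -1.
(a,b)_41: α=1, u≡7; β=1, v≡11 (mod 41); (7|41)=-1, (11|41)=-1; sign (−1)^0·-1^1·-1^1 = +1.
(a,b)_5: α=0, u≡1; β=1, v≡3 (mod 5); (1|5)=+1, (3|5)=-1; sign (−1)^0·+1^1·-1^0 = +1.
(a,b)_17: α=0, u≡4; β=1, v≡8 (mod 17); (4|17)=+1, (8|17)=+1; sign (−1)^0·+1^1·+1^0 = +1.
(a,b)_∞: sgn(9471)=+, sgn(1111715)=+, so +1.
(a,b)_11: α=1, u≡5; β=1, v≡7 (mod 11); (5|11)=+1, (7|11)=-1; sign (−1)^1·+1^1·-1^1 = +1.
(a,b)_2: α=-6, β=-2; u≡7, v≡3 (mod 8); ε(u)ε(v)=1·1, αω(v)=-6·1, βω(u)=-2·0; sum ≡ 1  ⇒  -1.
(9471, 1111715 / ℚ) ramifies at {2, 3, 7, 29}: a division algebra.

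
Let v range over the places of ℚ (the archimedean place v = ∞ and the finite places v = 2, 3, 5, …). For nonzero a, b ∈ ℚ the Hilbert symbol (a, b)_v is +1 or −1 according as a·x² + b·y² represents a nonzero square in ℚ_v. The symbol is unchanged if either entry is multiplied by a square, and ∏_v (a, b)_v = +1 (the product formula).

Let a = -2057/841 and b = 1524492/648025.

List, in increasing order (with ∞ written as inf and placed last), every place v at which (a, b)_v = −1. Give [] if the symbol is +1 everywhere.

(a, b) ≡ (-17, 42347) mod (ℚ^×)²; places V = {2, 3, 5, 7, 11, 17, 23, 29, 47, 53, ∞}.
(a,b)_5: α=0, u≡3; β=-2, v≡2 (mod 5); (3|5)=-1, (2|5)=-1; sign (−1)^0·-1^-2·-1^0 = +1.
(a,b)_23: α=0, u≡1; β=-2, v≡1 (mod 23); (1|23)=+1, (1|23)=+1; sign (−1)^0·+1^-2·+1^0 = +1.
(a,b)_29: α=-2, u≡2; β=0, v≡1 (mod 29); (2|29)=-1, (1|29)=+1; sign (−1)^0·-1^0·+1^-2 = +1.
(a,b)_7: α=0, u≡1; β=-2, v≡2 (mod 7); (1|7)=+1, (2|7)=+1; sign (−1)^0·+1^-2·+1^0 = +1.
(a,b)_17: α=1, u≡4; β=1, v≡9 (mod 17); (4|17)=+1, (9|17)=+1; sign (−1)^0·+1^1·+1^1 = +1.
(a,b)_53: α=0, u≡44; β=1, v≡29 (mod 53); (44|53)=+1, (29|53)=+1; sign (−1)^0·+1^1·+1^0 = +1.
(a,b)_∞: sgn(-17)=−, sgn(42347)=+, so +1.
(a,b)_11: α=2, u≡1; β=0, v≡6 (mod 11); (1|11)=+1, (6|11)=-1; sign (−1)^0·+1^0·-1^2 = +1.
(a,b)_47: α=0, u≡26; β=1, v≡8 (mod 47); (26|47)=-1, (8|47)=+1; sign (−1)^0·-1^1·+1^0 = -1.
(a,b)_2: α=0, β=2; u≡7, v≡3 (mod 8); ε(u)ε(v)=1·1, αω(v)=0·1, βω(u)=2·0; sum ≡ 1  ⇒  -1.
(a,b)_3: α=0, u≡1; β=2, v≡2 (mod 3); (1|3)=+1, (2|3)=-1; sign (−1)^0·+1^2·-1^0 = +1.
Ram(-17, 42347) = {2, 47}; no ℚ_2-point on the conic.

[2, 47]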